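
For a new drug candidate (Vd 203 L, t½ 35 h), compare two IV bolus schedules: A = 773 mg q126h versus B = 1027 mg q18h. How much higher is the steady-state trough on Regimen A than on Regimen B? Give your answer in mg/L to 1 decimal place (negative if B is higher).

Regimen A: f = (1/2)^(126/35) ≈ 0.0825; Cmin,ss = (773/203)·f/(1−f) ≈ 0.342 mg/L.
Regimen B: f = (1/2)^(18/35) ≈ 0.7001; Cmin,ss = (1027/203)·f/(1−f) ≈ 11.810 mg/L.
Difference ≈ 0.342 − 11.810 ≈ -11.468 mg/L.

-11.5 mg/L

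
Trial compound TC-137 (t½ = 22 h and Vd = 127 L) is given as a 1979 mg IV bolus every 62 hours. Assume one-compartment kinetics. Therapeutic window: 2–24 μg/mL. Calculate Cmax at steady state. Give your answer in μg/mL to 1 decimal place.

18.2 μg/mL

τ/t½ = 62/22 ≈ 2.8182, so fraction remaining f = (1/2)^(62/22) ≈ 0.1418.
At steady state, accumulation factor R = 1/(1 − e^(−kτ)) ≈ 1.1652.
Single-dose peak C₀ = D/Vd = 1979/127 ≈ 15.583 μg/mL.
Cmax,ss = C₀/(1 − f) ≈ 15.583/0.8582 ≈ 18.158 μg/mL.
Peak 18.2 μg/mL vs MTC 24 μg/mL: below toxic threshold.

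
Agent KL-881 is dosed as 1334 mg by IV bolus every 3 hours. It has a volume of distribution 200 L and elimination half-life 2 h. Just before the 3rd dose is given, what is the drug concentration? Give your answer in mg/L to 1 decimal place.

3.2 mg/L

f = (1/2)^(τ/t½) = (1/2)^(3/2) ≈ 0.3536.
C₀ = D/Vd = 1334/200 ≈ 6.670 mg/L.
Before the 3rd dose, 2 doses have been given. Superposition: Cmin = C₀·(f + f²).
≈ 6.670 × (0.3536 + 0.1250) ≈ 6.670 × 0.4786 ≈ 3.192 mg/L.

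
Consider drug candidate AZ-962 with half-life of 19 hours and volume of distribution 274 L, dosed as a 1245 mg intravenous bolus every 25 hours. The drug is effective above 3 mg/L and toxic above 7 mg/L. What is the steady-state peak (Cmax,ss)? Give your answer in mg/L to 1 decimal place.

7.6 mg/L

Over one 25-h interval, 25/19 ≈ 1.3158 half-lives elapse, leaving f ≈ 0.4017 of each dose.
At steady state, accumulation factor R = 1/(1 − e^(−kτ)) ≈ 1.6714.
Each bolus raises the concentration by D/Vd = 1245/274 ≈ 4.544 mg/L.
Cmax,ss = C₀/(1 − f) ≈ 4.544/0.5983 ≈ 7.595 mg/L.
Peak 7.6 mg/L vs MTC 7 mg/L: exceeds toxic threshold.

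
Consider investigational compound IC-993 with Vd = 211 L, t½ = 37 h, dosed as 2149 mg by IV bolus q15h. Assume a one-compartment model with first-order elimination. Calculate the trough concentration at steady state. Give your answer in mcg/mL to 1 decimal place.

31.4 mcg/mL

k = ln2/t½ = ln2/37 ≈ 0.018734 h⁻¹; fraction remaining f = e^(−kτ) = e^(−0.018734×15) ≈ 0.7550.
At steady state, accumulation factor R = 1/(1 − e^(−kτ)) ≈ 4.0816.
Each bolus raises the concentration by D/Vd = 2149/211 ≈ 10.185 mcg/mL.
Steady-state peak Cmax,ss = C₀·R ≈ 10.185 × 4.0816 ≈ 41.571 mcg/mL.
One interval later, Cmin,ss = Cmax,ss·e^(−kτ) ≈ 41.571 × 0.7550 ≈ 31.386 mcg/mL.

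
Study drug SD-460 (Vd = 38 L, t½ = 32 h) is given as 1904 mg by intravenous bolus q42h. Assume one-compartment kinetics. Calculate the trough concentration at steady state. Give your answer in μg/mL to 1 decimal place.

Over one 42-h interval, 42/32 ≈ 1.3125 half-lives elapse, leaving f ≈ 0.4026 of each dose.
Accumulation ratio R = 1/(1 − f) ≈ 1/0.5974 ≈ 1.6739.
Each bolus raises the concentration by D/Vd = 1904/38 ≈ 50.105 μg/mL.
Cmax,ss = C₀/(1 − f) ≈ 50.105/0.5974 ≈ 83.872 μg/mL.
Steady-state trough Cmin,ss = Cmax,ss·f ≈ 83.872 × 0.4026 ≈ 33.767 μg/mL.

33.8 μg/mL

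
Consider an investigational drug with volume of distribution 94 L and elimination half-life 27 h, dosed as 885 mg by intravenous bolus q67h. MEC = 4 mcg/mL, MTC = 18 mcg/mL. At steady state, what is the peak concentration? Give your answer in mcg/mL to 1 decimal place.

τ/t½ = 67/27 ≈ 2.4815, so fraction remaining f = (1/2)^(67/27) ≈ 0.1791.
At steady state, accumulation factor R = 1/(1 − e^(−kτ)) ≈ 1.2182.
Each bolus raises the concentration by D/Vd = 885/94 ≈ 9.415 mcg/mL.
Steady-state peak Cmax,ss = C₀·R ≈ 9.415 × 1.2182 ≈ 11.469 mcg/mL.
Peak 11.5 mcg/mL vs MTC 18 mcg/mL: below toxic threshold.

11.5 mcg/mL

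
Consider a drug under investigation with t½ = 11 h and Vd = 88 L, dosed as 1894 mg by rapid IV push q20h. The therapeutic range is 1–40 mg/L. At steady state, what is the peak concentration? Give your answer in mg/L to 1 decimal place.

τ/t½ = 20/11 ≈ 1.8182, so fraction remaining f = (1/2)^(20/11) ≈ 0.2836.
Accumulation ratio R = 1/(1 − f) ≈ 1/0.7164 ≈ 1.3959.
Each bolus raises the concentration by D/Vd = 1894/88 ≈ 21.523 mg/L.
Cmax,ss = C₀/(1 − f) ≈ 21.523/0.7164 ≈ 30.043 mg/L.
Peak 30.0 mg/L vs MTC 40 mg/L: below toxic threshold.

30.0 mg/L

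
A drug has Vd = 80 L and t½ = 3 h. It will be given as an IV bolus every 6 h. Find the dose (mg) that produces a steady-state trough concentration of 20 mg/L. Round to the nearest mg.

τ/t½ = 6/3 ≈ 2, so f = (1/2)^(6/3) ≈ 0.250000.
Cmin,ss = (D/Vd)·f/(1−f), so D = Cmin,ss·Vd·(1−f)/f.
D = 20 × 80 × (1−f)/f ≈ 20 × 80 × 3.00000 ≈ 4800.00 mg.

4800 mg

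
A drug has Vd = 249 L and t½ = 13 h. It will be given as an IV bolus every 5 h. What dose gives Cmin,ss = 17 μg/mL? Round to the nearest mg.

τ/t½ = 5/13 ≈ 0.38462, so f = (1/2)^(5/13) ≈ 0.765983.
Cmin,ss = (D/Vd)·f/(1−f), so D = Cmin,ss·Vd·(1−f)/f.
D = 17 × 249 × (1−f)/f ≈ 17 × 249 × 0.30551 ≈ 1293.22 mg.

1293 mg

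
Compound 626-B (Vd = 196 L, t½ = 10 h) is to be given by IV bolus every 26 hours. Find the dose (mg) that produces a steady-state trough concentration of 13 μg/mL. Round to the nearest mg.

12900 mg

τ/t½ = 26/10 ≈ 2.6, so f = (1/2)^(26/10) ≈ 0.164938.
Cmin,ss = (D/Vd)·f/(1−f), so D = Cmin,ss·Vd·(1−f)/f.
D = 13 × 196 × (1−f)/f ≈ 13 × 196 × 5.06288 ≈ 12900.22 mg.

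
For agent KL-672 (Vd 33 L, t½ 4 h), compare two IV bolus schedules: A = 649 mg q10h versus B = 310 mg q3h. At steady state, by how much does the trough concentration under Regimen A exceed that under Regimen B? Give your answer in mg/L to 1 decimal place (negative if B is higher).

-9.6 mg/L

Regimen A: f = (1/2)^(10/4) ≈ 0.1768; Cmin,ss = (649/33)·f/(1−f) ≈ 4.224 mg/L.
Regimen B: f = (1/2)^(3/4) ≈ 0.5946; Cmin,ss = (310/33)·f/(1−f) ≈ 13.778 mg/L.
Difference ≈ 4.224 − 13.778 ≈ -9.554 mg/L.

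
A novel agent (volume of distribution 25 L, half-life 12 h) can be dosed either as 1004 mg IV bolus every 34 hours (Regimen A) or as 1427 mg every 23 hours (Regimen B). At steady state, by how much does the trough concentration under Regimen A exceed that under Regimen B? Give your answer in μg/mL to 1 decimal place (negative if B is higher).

Regimen A: f = (1/2)^(34/12) ≈ 0.1403; Cmin,ss = (1004/25)·f/(1−f) ≈ 6.554 μg/mL.
Regimen B: f = (1/2)^(23/12) ≈ 0.2649; Cmin,ss = (1427/25)·f/(1−f) ≈ 20.569 μg/mL.
Difference ≈ 6.554 − 20.569 ≈ -14.015 μg/mL.

-14.0 μg/mL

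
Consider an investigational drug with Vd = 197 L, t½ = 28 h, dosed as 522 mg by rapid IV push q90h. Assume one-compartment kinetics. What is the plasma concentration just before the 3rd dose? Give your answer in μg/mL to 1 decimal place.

f = (1/2)^(τ/t½) = (1/2)^(90/28) ≈ 0.1077.
C₀ = D/Vd = 522/197 ≈ 2.650 μg/mL.
Before the 3rd dose, 2 doses have been given. Superposition: Cmin = C₀·(f + f²).
≈ 2.650 × (0.1077 + 0.0116) ≈ 2.650 × 0.1193 ≈ 0.316 μg/mL.

0.3 μg/mL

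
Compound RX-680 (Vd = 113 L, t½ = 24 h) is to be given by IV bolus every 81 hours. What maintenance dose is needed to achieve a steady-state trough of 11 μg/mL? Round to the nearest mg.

11653 mg

τ/t½ = 81/24 ≈ 3.375, so f = (1/2)^(81/24) ≈ 0.096388.
Cmin,ss = (D/Vd)·f/(1−f), so D = Cmin,ss·Vd·(1−f)/f.
D = 11 × 113 × (1−f)/f ≈ 11 × 113 × 9.37474 ≈ 11652.80 mg.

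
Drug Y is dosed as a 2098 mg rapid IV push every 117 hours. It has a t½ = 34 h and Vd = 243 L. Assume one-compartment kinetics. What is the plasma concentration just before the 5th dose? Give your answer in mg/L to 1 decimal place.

f = (1/2)^(τ/t½) = (1/2)^(117/34) ≈ 0.0921.
C₀ = D/Vd = 2098/243 ≈ 8.634 mg/L.
Before the 5th dose, 4 doses have been given. Superposition: Cmin = C₀·(f + f² + … + f^4).
≈ 8.634 × (0.0921 + 0.0085 + 0.0008 + 0.0001) ≈ 8.634 × 0.1015 ≈ 0.876 mg/L.

0.9 mg/L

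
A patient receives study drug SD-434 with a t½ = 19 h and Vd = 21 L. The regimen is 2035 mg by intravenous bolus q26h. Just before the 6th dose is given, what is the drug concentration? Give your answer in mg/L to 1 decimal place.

f = (1/2)^(τ/t½) = (1/2)^(26/19) ≈ 0.3873.
C₀ = D/Vd = 2035/21 ≈ 96.905 mg/L.
Before the 6th dose, 5 doses have been given. Superposition: Cmin = C₀·(f + f² + … + f^5).
≈ 96.905 × (0.3873 + 0.1500 + 0.0581 + 0.0225 + 0.0087) ≈ 96.905 × 0.6266 ≈ 60.721 mg/L.

60.7 mg/L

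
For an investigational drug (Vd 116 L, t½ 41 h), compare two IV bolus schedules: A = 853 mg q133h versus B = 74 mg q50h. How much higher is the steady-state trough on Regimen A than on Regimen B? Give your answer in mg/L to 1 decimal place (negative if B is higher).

0.4 mg/L

Regimen A: f = (1/2)^(133/41) ≈ 0.1056; Cmin,ss = (853/116)·f/(1−f) ≈ 0.868 mg/L.
Regimen B: f = (1/2)^(50/41) ≈ 0.4294; Cmin,ss = (74/116)·f/(1−f) ≈ 0.480 mg/L.
Difference ≈ 0.868 − 0.480 ≈ 0.388 mg/L.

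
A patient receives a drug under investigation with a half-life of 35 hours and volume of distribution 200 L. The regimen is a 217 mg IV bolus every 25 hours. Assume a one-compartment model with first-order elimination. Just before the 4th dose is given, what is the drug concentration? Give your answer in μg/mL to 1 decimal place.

f = (1/2)^(τ/t½) = (1/2)^(25/35) ≈ 0.6095.
C₀ = D/Vd = 217/200 ≈ 1.085 μg/mL.
Before the 4th dose, 3 doses have been given. Superposition: Cmin = C₀·(f + f² + … + f^3).
≈ 1.085 × (0.6095 + 0.3715 + 0.2264) ≈ 1.085 × 1.2074 ≈ 1.310 μg/mL.

1.3 μg/mL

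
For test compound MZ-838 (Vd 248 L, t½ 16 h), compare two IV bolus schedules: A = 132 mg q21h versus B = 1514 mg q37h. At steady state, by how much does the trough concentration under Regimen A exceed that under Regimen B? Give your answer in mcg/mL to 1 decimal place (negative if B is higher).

Regimen A: f = (1/2)^(21/16) ≈ 0.4026; Cmin,ss = (132/248)·f/(1−f) ≈ 0.359 mcg/mL.
Regimen B: f = (1/2)^(37/16) ≈ 0.2013; Cmin,ss = (1514/248)·f/(1−f) ≈ 1.539 mcg/mL.
Difference ≈ 0.359 − 1.539 ≈ -1.180 mcg/mL.

-1.2 mcg/mL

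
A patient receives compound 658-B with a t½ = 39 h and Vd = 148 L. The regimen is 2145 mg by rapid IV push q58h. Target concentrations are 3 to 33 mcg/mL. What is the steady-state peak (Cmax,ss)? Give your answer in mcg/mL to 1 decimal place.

22.5 mcg/mL

Over one 58-h interval, 58/39 ≈ 1.4872 half-lives elapse, leaving f ≈ 0.3567 of each dose.
Accumulation ratio R = 1/(1 − f) ≈ 1/0.6433 ≈ 1.5545.
Single-dose peak C₀ = D/Vd = 2145/148 ≈ 14.493 mcg/mL.
Cmax,ss = C₀/(1 − f) ≈ 14.493/0.6433 ≈ 22.529 mcg/mL.
Peak 22.5 mcg/mL vs MTC 33 mcg/mL: below toxic threshold.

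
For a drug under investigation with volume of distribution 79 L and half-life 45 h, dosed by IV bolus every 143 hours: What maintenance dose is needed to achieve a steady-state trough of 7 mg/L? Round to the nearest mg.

τ/t½ = 143/45 ≈ 3.1778, so f = (1/2)^(143/45) ≈ 0.110508.
Cmin,ss = (D/Vd)·f/(1−f), so D = Cmin,ss·Vd·(1−f)/f.
D = 7 × 79 × (1−f)/f ≈ 7 × 79 × 8.04912 ≈ 4451.16 mg.

4451 mg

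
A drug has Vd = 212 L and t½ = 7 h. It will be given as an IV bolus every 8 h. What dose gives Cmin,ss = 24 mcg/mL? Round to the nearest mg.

τ/t½ = 8/7 ≈ 1.1429, so f = (1/2)^(8/7) ≈ 0.452862.
Cmin,ss = (D/Vd)·f/(1−f), so D = Cmin,ss·Vd·(1−f)/f.
D = 24 × 212 × (1−f)/f ≈ 24 × 212 × 1.20818 ≈ 6147.22 mg.

6147 mg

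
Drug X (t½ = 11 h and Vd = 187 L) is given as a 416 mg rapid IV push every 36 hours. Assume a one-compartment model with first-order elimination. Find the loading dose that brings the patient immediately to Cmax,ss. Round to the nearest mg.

f = (1/2)^(36/11) ≈ 0.103469; accumulation ratio R = 1/(1−f) ≈ 1.11541.
Loading dose to hit Cmax,ss on first dose: D_load = D_maint·R ≈ 416 × 1.11541 ≈ 464.01 mg.

464 mg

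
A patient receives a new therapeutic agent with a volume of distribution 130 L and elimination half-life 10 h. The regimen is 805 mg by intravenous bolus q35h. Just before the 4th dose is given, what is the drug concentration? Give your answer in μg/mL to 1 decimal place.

0.6 μg/mL

f = (1/2)^(τ/t½) = (1/2)^(35/10) ≈ 0.0884.
C₀ = D/Vd = 805/130 ≈ 6.192 μg/mL.
Before the 4th dose, 3 doses have been given. Superposition: Cmin = C₀·(f + f² + … + f^3).
≈ 6.192 × (0.0884 + 0.0078 + 0.0007) ≈ 6.192 × 0.0969 ≈ 0.600 μg/mL.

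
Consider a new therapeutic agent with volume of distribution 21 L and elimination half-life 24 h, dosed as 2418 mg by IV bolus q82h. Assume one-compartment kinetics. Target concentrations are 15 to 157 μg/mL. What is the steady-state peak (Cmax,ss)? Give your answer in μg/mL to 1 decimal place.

127.0 μg/mL

τ/t½ = 82/24 ≈ 3.4167, so fraction remaining f = (1/2)^(82/24) ≈ 0.0936.
Accumulation ratio R = 1/(1 − f) ≈ 1/0.9064 ≈ 1.1033.
Each bolus raises the concentration by D/Vd = 2418/21 ≈ 115.143 μg/mL.
Cmax,ss = C₀/(1 − f) ≈ 115.143/0.9064 ≈ 127.033 μg/mL.
Peak 127.0 μg/mL vs MTC 157 μg/mL: below toxic threshold.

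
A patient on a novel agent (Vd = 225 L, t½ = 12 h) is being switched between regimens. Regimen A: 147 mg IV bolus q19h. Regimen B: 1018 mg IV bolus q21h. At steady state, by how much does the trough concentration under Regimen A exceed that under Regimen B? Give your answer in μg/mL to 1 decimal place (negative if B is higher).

-1.6 μg/mL

Regimen A: f = (1/2)^(19/12) ≈ 0.3337; Cmin,ss = (147/225)·f/(1−f) ≈ 0.327 μg/mL.
Regimen B: f = (1/2)^(21/12) ≈ 0.2973; Cmin,ss = (1018/225)·f/(1−f) ≈ 1.914 μg/mL.
Difference ≈ 0.327 − 1.914 ≈ -1.587 μg/mL.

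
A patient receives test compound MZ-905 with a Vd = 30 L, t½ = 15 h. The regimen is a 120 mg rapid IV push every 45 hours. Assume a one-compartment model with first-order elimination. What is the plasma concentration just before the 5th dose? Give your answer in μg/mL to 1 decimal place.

f = (1/2)^(τ/t½) = (1/2)^(45/15) ≈ 0.1250.
C₀ = D/Vd = 120/30 ≈ 4.000 μg/mL.
Before the 5th dose, 4 doses have been given. Superposition: Cmin = C₀·(f + f² + … + f^4).
≈ 4.000 × (0.1250 + 0.0156 + 0.0020 + 0.0002) ≈ 4.000 × 0.1428 ≈ 0.571 μg/mL.

0.6 μg/mL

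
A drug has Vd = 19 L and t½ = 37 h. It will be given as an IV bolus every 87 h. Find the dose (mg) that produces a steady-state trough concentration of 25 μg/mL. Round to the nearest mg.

1949 mg

τ/t½ = 87/37 ≈ 2.3514, so f = (1/2)^(87/37) ≈ 0.195962.
Cmin,ss = (D/Vd)·f/(1−f), so D = Cmin,ss·Vd·(1−f)/f.
D = 25 × 19 × (1−f)/f ≈ 25 × 19 × 4.10303 ≈ 1948.94 mg.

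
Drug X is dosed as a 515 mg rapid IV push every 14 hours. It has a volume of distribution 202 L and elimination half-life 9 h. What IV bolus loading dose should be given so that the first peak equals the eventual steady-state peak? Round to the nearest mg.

781 mg

f = (1/2)^(14/9) ≈ 0.340198; accumulation ratio R = 1/(1−f) ≈ 1.51561.
Loading dose to hit Cmax,ss on first dose: D_load = D_maint·R ≈ 515 × 1.51561 ≈ 780.54 mg.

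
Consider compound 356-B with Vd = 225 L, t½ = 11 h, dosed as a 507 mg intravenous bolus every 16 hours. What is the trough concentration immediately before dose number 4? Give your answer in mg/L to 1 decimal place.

f = (1/2)^(τ/t½) = (1/2)^(16/11) ≈ 0.3649.
C₀ = D/Vd = 507/225 ≈ 2.253 mg/L.
Before the 4th dose, 3 doses have been given. Superposition: Cmin = C₀·(f + f² + … + f^3).
≈ 2.253 × (0.3649 + 0.1332 + 0.0486) ≈ 2.253 × 0.5467 ≈ 1.232 mg/L.

1.2 mg/L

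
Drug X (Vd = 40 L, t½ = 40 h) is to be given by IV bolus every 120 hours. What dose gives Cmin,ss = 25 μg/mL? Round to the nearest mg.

7000 mg

τ/t½ = 120/40 ≈ 3, so f = (1/2)^(120/40) ≈ 0.125000.
Cmin,ss = (D/Vd)·f/(1−f), so D = Cmin,ss·Vd·(1−f)/f.
D = 25 × 40 × (1−f)/f ≈ 25 × 40 × 7.00000 ≈ 7000.00 mg.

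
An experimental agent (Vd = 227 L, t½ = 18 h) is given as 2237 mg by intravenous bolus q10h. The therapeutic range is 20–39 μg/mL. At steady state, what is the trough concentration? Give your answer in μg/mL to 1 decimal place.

k = ln2/t½ = ln2/18 ≈ 0.038508 h⁻¹; fraction remaining f = e^(−kτ) = e^(−0.038508×10) ≈ 0.6804.
Single-dose peak C₀ = D/Vd = 2237/227 ≈ 9.855 μg/mL.
Steady-state trough Cmin,ss = C₀·f/(1−f) ≈ 9.855 × 0.6804/0.3196 ≈ 20.980 μg/mL.
Trough 21.0 μg/mL vs MEC 20 μg/mL: adequate.

21.0 μg/mL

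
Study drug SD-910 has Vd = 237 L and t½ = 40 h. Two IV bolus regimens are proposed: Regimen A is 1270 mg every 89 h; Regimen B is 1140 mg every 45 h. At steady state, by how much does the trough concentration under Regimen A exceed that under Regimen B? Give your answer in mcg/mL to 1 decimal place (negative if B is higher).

Regimen A: f = (1/2)^(89/40) ≈ 0.2139; Cmin,ss = (1270/237)·f/(1−f) ≈ 1.458 mcg/mL.
Regimen B: f = (1/2)^(45/40) ≈ 0.4585; Cmin,ss = (1140/237)·f/(1−f) ≈ 4.073 mcg/mL.
Difference ≈ 1.458 − 4.073 ≈ -2.615 mcg/mL.

-2.6 mcg/mL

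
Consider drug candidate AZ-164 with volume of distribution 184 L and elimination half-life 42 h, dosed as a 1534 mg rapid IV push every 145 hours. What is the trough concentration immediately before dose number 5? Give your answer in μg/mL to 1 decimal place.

0.8 μg/mL

f = (1/2)^(τ/t½) = (1/2)^(145/42) ≈ 0.0914.
C₀ = D/Vd = 1534/184 ≈ 8.337 μg/mL.
Before the 5th dose, 4 doses have been given. Superposition: Cmin = C₀·(f + f² + … + f^4).
≈ 8.337 × (0.0914 + 0.0084 + 0.0008 + 0.0001) ≈ 8.337 × 0.1007 ≈ 0.840 μg/mL.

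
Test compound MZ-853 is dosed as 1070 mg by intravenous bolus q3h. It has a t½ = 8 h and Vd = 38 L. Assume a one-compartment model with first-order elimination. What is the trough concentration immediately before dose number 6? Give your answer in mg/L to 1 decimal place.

69.0 mg/L

f = (1/2)^(τ/t½) = (1/2)^(3/8) ≈ 0.7711.
C₀ = D/Vd = 1070/38 ≈ 28.158 mg/L.
Before the 6th dose, 5 doses have been given. Superposition: Cmin = C₀·(f + f² + … + f^5).
≈ 28.158 × (0.7711 + 0.5946 + 0.4585 + 0.3535 + 0.2726) ≈ 28.158 × 2.4503 ≈ 68.996 mg/L.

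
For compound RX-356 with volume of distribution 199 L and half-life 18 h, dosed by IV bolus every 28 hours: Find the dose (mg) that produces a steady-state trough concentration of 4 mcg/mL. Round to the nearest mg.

1544 mg

τ/t½ = 28/18 ≈ 1.5556, so f = (1/2)^(28/18) ≈ 0.340198.
Cmin,ss = (D/Vd)·f/(1−f), so D = Cmin,ss·Vd·(1−f)/f.
D = 4 × 199 × (1−f)/f ≈ 4 × 199 × 1.93946 ≈ 1543.81 mg.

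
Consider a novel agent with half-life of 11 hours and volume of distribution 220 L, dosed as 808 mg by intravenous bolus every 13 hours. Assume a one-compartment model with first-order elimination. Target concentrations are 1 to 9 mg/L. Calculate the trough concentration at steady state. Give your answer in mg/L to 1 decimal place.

2.9 mg/L

τ/t½ = 13/11 ≈ 1.1818, so fraction remaining f = (1/2)^(13/11) ≈ 0.4408.
Each bolus raises the concentration by D/Vd = 808/220 ≈ 3.673 mg/L.
Steady-state trough Cmin,ss = C₀·f/(1−f) ≈ 3.673 × 0.4408/0.5592 ≈ 2.895 mg/L.
Trough 2.9 mg/L vs MEC 1 mg/L: adequate.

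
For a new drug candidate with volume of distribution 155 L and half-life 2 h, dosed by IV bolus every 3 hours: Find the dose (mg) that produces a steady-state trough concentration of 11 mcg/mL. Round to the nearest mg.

3117 mg

τ/t½ = 3/2 ≈ 1.5, so f = (1/2)^(3/2) ≈ 0.353553.
Cmin,ss = (D/Vd)·f/(1−f), so D = Cmin,ss·Vd·(1−f)/f.
D = 11 × 155 × (1−f)/f ≈ 11 × 155 × 1.82843 ≈ 3117.47 mg.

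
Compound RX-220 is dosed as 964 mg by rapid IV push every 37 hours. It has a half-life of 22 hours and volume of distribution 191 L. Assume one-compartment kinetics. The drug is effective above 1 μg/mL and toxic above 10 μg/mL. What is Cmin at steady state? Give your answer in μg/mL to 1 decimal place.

k = ln2/t½ = ln2/22 ≈ 0.031507 h⁻¹; fraction remaining f = e^(−kτ) = e^(−0.031507×37) ≈ 0.3117.
Accumulation ratio R = 1/(1 − f) ≈ 1/0.6883 ≈ 1.4529.
Single-dose peak C₀ = D/Vd = 964/191 ≈ 5.047 μg/mL.
Steady-state peak Cmax,ss = C₀·R ≈ 5.047 × 1.4529 ≈ 7.333 μg/mL.
Steady-state trough Cmin,ss = Cmax,ss·f ≈ 7.333 × 0.3117 ≈ 2.286 μg/mL.
Trough 2.3 μg/mL vs MEC 1 μg/mL: adequate.

2.3 μg/mL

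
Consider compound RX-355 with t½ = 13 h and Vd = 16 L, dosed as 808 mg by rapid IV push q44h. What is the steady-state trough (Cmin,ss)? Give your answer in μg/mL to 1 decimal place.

τ/t½ = 44/13 ≈ 3.3846, so fraction remaining f = (1/2)^(44/13) ≈ 0.0957.
Each bolus raises the concentration by D/Vd = 808/16 ≈ 50.500 μg/mL.
Steady-state trough Cmin,ss = C₀·f/(1−f) ≈ 50.500 × 0.0957/0.9043 ≈ 5.344 μg/mL.

5.3 μg/mL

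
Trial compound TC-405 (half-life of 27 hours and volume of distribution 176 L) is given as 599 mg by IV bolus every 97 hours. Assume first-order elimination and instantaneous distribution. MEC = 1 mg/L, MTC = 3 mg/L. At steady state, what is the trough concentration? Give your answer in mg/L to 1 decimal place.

0.3 mg/L

Over one 97-h interval, 97/27 ≈ 3.5926 half-lives elapse, leaving f ≈ 0.0829 of each dose.
At steady state, accumulation factor R = 1/(1 − e^(−kτ)) ≈ 1.0904.
Single-dose peak C₀ = D/Vd = 599/176 ≈ 3.403 mg/L.
Steady-state peak Cmax,ss = C₀·R ≈ 3.403 × 1.0904 ≈ 3.711 mg/L.
Steady-state trough Cmin,ss = Cmax,ss·f ≈ 3.711 × 0.0829 ≈ 0.308 mg/L.
Trough 0.3 mg/L vs MEC 1 mg/L: subtherapeutic.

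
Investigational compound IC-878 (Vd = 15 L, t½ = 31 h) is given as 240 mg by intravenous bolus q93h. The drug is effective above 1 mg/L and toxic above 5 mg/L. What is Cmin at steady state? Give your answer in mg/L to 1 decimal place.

The dosing interval is 3 half-lives, so f = 2^(−3) = 0.125.
Accumulation ratio R = 1/(1 − f) = 1/0.875 = 8/7.
Single-dose peak C₀ = D/Vd = 240/15 = 16 mg/L.
Steady-state peak Cmax,ss = C₀·R = 16 × 8/7 ≈ 18.286 mg/L.
Steady-state trough Cmin,ss = Cmax,ss·f ≈ 18.286 × 0.125 ≈ 2.286 mg/L.
Trough 2.3 mg/L vs MEC 1 mg/L: adequate.

2.3 mg/L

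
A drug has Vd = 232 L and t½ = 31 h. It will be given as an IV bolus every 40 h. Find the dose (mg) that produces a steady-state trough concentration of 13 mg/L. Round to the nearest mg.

4361 mg

τ/t½ = 40/31 ≈ 1.2903, so f = (1/2)^(40/31) ≈ 0.408860.
Cmin,ss = (D/Vd)·f/(1−f), so D = Cmin,ss·Vd·(1−f)/f.
D = 13 × 232 × (1−f)/f ≈ 13 × 232 × 1.44582 ≈ 4360.59 mg.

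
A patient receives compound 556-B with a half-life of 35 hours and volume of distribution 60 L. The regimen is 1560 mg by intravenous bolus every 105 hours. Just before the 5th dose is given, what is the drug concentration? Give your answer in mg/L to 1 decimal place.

f = (1/2)^(τ/t½) = (1/2)^(105/35) ≈ 0.1250.
C₀ = D/Vd = 1560/60 ≈ 26.000 mg/L.
Before the 5th dose, 4 doses have been given. Superposition: Cmin = C₀·(f + f² + … + f^4).
≈ 26.000 × (0.1250 + 0.0156 + 0.0020 + 0.0002) ≈ 26.000 × 0.1428 ≈ 3.713 mg/L.

3.7 mg/L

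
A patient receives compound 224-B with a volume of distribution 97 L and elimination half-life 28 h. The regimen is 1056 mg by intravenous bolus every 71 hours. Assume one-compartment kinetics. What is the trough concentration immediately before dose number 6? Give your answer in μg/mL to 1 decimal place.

f = (1/2)^(τ/t½) = (1/2)^(71/28) ≈ 0.1725.
C₀ = D/Vd = 1056/97 ≈ 10.887 μg/mL.
Before the 6th dose, 5 doses have been given. Superposition: Cmin = C₀·(f + f² + … + f^5).
≈ 10.887 × (0.1725 + 0.0298 + 0.0051 + 0.0009 + 0.0002) ≈ 10.887 × 0.2085 ≈ 2.270 μg/mL.

2.3 μg/mL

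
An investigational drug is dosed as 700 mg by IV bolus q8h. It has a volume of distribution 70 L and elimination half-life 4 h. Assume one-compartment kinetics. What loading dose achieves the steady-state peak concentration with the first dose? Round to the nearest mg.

f = (1/2)^(8/4) ≈ 0.250000; accumulation ratio R = 1/(1−f) ≈ 1.33333.
Loading dose to hit Cmax,ss on first dose: D_load = D_maint·R ≈ 700 × 1.33333 ≈ 933.33 mg.

933 mg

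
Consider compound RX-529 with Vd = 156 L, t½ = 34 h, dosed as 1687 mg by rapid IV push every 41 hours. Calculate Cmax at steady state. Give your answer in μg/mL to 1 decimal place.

19.1 μg/mL

k = ln2/t½ = ln2/34 ≈ 0.020387 h⁻¹; fraction remaining f = e^(−kτ) = e^(−0.020387×41) ≈ 0.4335.
At steady state, accumulation factor R = 1/(1 − e^(−kτ)) ≈ 1.7652.
Single-dose peak C₀ = D/Vd = 1687/156 ≈ 10.814 μg/mL.
Cmax,ss = C₀/(1 − f) ≈ 10.814/0.5665 ≈ 19.089 μg/mL.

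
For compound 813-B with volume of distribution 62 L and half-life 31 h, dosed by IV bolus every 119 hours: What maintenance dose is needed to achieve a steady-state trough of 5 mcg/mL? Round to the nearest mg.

4125 mg

τ/t½ = 119/31 ≈ 3.8387, so f = (1/2)^(119/31) ≈ 0.069893.
Cmin,ss = (D/Vd)·f/(1−f), so D = Cmin,ss·Vd·(1−f)/f.
D = 5 × 62 × (1−f)/f ≈ 5 × 62 × 13.30758 ≈ 4125.35 mg.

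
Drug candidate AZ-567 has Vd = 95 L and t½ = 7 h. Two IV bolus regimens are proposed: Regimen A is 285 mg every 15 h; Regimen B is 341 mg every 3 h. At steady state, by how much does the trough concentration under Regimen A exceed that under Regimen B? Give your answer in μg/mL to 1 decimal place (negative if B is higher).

Regimen A: f = (1/2)^(15/7) ≈ 0.2264; Cmin,ss = (285/95)·f/(1−f) ≈ 0.878 μg/mL.
Regimen B: f = (1/2)^(3/7) ≈ 0.7430; Cmin,ss = (341/95)·f/(1−f) ≈ 10.377 μg/mL.
Difference ≈ 0.878 − 10.377 ≈ -9.499 μg/mL.

-9.5 μg/mL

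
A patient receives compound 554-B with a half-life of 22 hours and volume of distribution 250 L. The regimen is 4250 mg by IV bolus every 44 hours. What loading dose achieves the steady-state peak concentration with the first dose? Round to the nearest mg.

5667 mg

f = (1/2)^(44/22) ≈ 0.250000; accumulation ratio R = 1/(1−f) ≈ 1.33333.
Loading dose to hit Cmax,ss on first dose: D_load = D_maint·R ≈ 4250 × 1.33333 ≈ 5666.65 mg.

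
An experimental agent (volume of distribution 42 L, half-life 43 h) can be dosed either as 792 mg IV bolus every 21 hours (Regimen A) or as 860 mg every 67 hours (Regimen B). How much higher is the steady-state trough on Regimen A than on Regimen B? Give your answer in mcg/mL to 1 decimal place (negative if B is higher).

Regimen A: f = (1/2)^(21/43) ≈ 0.7128; Cmin,ss = (792/42)·f/(1−f) ≈ 46.801 mcg/mL.
Regimen B: f = (1/2)^(67/43) ≈ 0.3396; Cmin,ss = (860/42)·f/(1−f) ≈ 10.530 mcg/mL.
Difference ≈ 46.801 − 10.530 ≈ 36.271 mcg/mL.

36.3 mcg/mL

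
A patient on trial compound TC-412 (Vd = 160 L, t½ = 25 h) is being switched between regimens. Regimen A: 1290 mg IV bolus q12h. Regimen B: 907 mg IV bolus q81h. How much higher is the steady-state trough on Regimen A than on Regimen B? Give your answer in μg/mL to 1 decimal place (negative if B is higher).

19.8 μg/mL

Regimen A: f = (1/2)^(12/25) ≈ 0.7170; Cmin,ss = (1290/160)·f/(1−f) ≈ 20.427 μg/mL.
Regimen B: f = (1/2)^(81/25) ≈ 0.1058; Cmin,ss = (907/160)·f/(1−f) ≈ 0.671 μg/mL.
Difference ≈ 20.427 − 0.671 ≈ 19.756 μg/mL.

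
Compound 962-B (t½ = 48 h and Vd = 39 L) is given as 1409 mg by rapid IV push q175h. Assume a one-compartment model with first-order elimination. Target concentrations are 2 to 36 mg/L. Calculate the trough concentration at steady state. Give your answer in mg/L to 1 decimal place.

3.1 mg/L

Over one 175-h interval, 175/48 ≈ 3.6458 half-lives elapse, leaving f ≈ 0.0799 of each dose.
Accumulation ratio R = 1/(1 − f) ≈ 1/0.9201 ≈ 1.0868.
Single-dose peak C₀ = D/Vd = 1409/39 ≈ 36.128 mg/L.
Cmax,ss = C₀/(1 − f) ≈ 36.128/0.9201 ≈ 39.265 mg/L.
One interval later, Cmin,ss = Cmax,ss·e^(−kτ) ≈ 39.265 × 0.0799 ≈ 3.137 mg/L.
Trough 3.1 mg/L vs MEC 2 mg/L: adequate.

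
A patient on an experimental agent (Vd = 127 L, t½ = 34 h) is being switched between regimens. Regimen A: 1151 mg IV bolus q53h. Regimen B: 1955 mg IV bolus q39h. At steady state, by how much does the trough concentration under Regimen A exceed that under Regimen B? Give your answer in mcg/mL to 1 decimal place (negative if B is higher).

Regimen A: f = (1/2)^(53/34) ≈ 0.3394; Cmin,ss = (1151/127)·f/(1−f) ≈ 4.656 mcg/mL.
Regimen B: f = (1/2)^(39/34) ≈ 0.4515; Cmin,ss = (1955/127)·f/(1−f) ≈ 12.671 mcg/mL.
Difference ≈ 4.656 − 12.671 ≈ -8.015 mcg/mL.

-8.0 mcg/mL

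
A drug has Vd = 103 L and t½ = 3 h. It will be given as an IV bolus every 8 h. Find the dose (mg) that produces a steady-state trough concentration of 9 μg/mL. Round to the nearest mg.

τ/t½ = 8/3 ≈ 2.6667, so f = (1/2)^(8/3) ≈ 0.157490.
Cmin,ss = (D/Vd)·f/(1−f), so D = Cmin,ss·Vd·(1−f)/f.
D = 9 × 103 × (1−f)/f ≈ 9 × 103 × 5.34961 ≈ 4959.09 mg.

4959 mg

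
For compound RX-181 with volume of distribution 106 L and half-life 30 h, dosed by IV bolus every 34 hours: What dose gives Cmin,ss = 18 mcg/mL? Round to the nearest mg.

τ/t½ = 34/30 ≈ 1.1333, so f = (1/2)^(34/30) ≈ 0.455861.
Cmin,ss = (D/Vd)·f/(1−f), so D = Cmin,ss·Vd·(1−f)/f.
D = 18 × 106 × (1−f)/f ≈ 18 × 106 × 1.19365 ≈ 2277.48 mg.

2277 mg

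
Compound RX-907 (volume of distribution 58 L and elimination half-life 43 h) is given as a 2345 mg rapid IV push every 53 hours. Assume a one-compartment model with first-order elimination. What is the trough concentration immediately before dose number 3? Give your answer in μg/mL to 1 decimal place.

f = (1/2)^(τ/t½) = (1/2)^(53/43) ≈ 0.4256.
C₀ = D/Vd = 2345/58 ≈ 40.431 μg/mL.
Before the 3rd dose, 2 doses have been given. Superposition: Cmin = C₀·(f + f²).
≈ 40.431 × (0.4256 + 0.1811) ≈ 40.431 × 0.6067 ≈ 24.529 μg/mL.

24.5 μg/mL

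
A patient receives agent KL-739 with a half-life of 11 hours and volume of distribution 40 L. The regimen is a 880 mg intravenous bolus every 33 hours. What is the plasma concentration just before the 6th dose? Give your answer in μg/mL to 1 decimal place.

3.1 μg/mL

f = (1/2)^(τ/t½) = (1/2)^(33/11) ≈ 0.1250.
C₀ = D/Vd = 880/40 ≈ 22.000 μg/mL.
Before the 6th dose, 5 doses have been given. Superposition: Cmin = C₀·(f + f² + … + f^5).
≈ 22.000 × (0.1250 + 0.0156 + 0.0020 + 0.0002 + 0.0000) ≈ 22.000 × 0.1428 ≈ 3.142 μg/mL.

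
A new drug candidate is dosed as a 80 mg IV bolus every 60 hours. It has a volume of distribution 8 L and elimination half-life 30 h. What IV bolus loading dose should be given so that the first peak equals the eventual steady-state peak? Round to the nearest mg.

f = (1/2)^(60/30) ≈ 0.250000; accumulation ratio R = 1/(1−f) ≈ 1.33333.
Loading dose to hit Cmax,ss on first dose: D_load = D_maint·R ≈ 80 × 1.33333 ≈ 106.67 mg.

107 mg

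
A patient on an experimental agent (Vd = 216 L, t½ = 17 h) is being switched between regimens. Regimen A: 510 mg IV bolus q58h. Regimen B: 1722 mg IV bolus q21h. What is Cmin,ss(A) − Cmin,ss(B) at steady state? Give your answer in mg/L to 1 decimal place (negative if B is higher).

-5.6 mg/L

Regimen A: f = (1/2)^(58/17) ≈ 0.0940; Cmin,ss = (510/216)·f/(1−f) ≈ 0.245 mg/L.
Regimen B: f = (1/2)^(21/17) ≈ 0.4248; Cmin,ss = (1722/216)·f/(1−f) ≈ 5.888 mg/L.
Difference ≈ 0.245 − 5.888 ≈ -5.643 mg/L.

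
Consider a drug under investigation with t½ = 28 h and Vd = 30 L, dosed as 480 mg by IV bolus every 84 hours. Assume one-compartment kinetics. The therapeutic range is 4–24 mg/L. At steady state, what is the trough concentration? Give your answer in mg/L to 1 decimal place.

The dosing interval is 3 half-lives, so f = 2^(−3) = 0.125.
At steady state, R = 1/(1 − 0.125) = 8/7.
Single-dose peak C₀ = D/Vd = 480/30 = 16 mg/L.
Steady-state peak Cmax,ss = C₀·R = 16 × 8/7 ≈ 18.286 mg/L.
Steady-state trough Cmin,ss = Cmax,ss·f ≈ 18.286 × 0.125 ≈ 2.286 mg/L.
Trough 2.3 mg/L vs MEC 4 mg/L: subtherapeutic.

2.3 mg/L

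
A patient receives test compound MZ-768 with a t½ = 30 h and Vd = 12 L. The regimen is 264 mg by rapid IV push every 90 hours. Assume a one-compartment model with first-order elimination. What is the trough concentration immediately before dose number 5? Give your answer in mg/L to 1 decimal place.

f = (1/2)^(τ/t½) = (1/2)^(90/30) ≈ 0.1250.
C₀ = D/Vd = 264/12 ≈ 22.000 mg/L.
Before the 5th dose, 4 doses have been given. Superposition: Cmin = C₀·(f + f² + … + f^4).
≈ 22.000 × (0.1250 + 0.0156 + 0.0020 + 0.0002) ≈ 22.000 × 0.1428 ≈ 3.142 mg/L.

3.1 mg/L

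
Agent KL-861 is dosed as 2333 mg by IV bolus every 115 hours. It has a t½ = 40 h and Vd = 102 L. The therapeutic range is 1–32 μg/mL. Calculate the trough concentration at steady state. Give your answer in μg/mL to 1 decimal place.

3.6 μg/mL

Over one 115-h interval, 115/40 ≈ 2.875 half-lives elapse, leaving f ≈ 0.1363 of each dose.
Single-dose peak C₀ = D/Vd = 2333/102 ≈ 22.873 μg/mL.
Steady-state trough Cmin,ss = C₀·f/(1−f) ≈ 22.873 × 0.1363/0.8637 ≈ 3.610 μg/mL.
Trough 3.6 μg/mL vs MEC 1 μg/mL: adequate.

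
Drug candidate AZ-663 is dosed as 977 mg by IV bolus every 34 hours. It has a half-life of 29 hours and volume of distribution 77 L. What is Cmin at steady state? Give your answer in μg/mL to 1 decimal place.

10.1 μg/mL

k = ln2/t½ = ln2/29 ≈ 0.023902 h⁻¹; fraction remaining f = e^(−kτ) = e^(−0.023902×34) ≈ 0.4437.
Accumulation ratio R = 1/(1 − f) ≈ 1/0.5563 ≈ 1.7976.
Each bolus raises the concentration by D/Vd = 977/77 ≈ 12.688 μg/mL.
Cmax,ss = C₀/(1 − f) ≈ 12.688/0.5563 ≈ 22.808 μg/mL.
One interval later, Cmin,ss = Cmax,ss·e^(−kτ) ≈ 22.808 × 0.4437 ≈ 10.120 μg/mL.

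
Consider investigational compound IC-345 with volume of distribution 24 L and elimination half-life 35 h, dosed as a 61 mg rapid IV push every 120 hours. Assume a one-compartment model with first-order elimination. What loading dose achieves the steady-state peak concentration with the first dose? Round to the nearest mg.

f = (1/2)^(120/35) ≈ 0.092875; accumulation ratio R = 1/(1−f) ≈ 1.10238.
Loading dose to hit Cmax,ss on first dose: D_load = D_maint·R ≈ 61 × 1.10238 ≈ 67.25 mg.

67 mg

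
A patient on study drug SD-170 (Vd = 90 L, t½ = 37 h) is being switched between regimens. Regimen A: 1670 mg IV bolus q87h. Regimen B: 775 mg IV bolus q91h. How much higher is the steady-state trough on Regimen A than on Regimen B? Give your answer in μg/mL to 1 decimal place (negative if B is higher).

2.6 μg/mL

Regimen A: f = (1/2)^(87/37) ≈ 0.1960; Cmin,ss = (1670/90)·f/(1−f) ≈ 4.523 μg/mL.
Regimen B: f = (1/2)^(91/37) ≈ 0.1818; Cmin,ss = (775/90)·f/(1−f) ≈ 1.913 μg/mL.
Difference ≈ 4.523 − 1.913 ≈ 2.610 μg/mL.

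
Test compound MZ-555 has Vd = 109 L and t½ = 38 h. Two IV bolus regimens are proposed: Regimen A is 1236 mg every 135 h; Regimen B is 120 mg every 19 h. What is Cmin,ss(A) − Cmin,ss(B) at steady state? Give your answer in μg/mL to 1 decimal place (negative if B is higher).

-1.6 μg/mL

Regimen A: f = (1/2)^(135/38) ≈ 0.0852; Cmin,ss = (1236/109)·f/(1−f) ≈ 1.056 μg/mL.
Regimen B: f = (1/2)^(19/38) ≈ 0.7071; Cmin,ss = (120/109)·f/(1−f) ≈ 2.658 μg/mL.
Difference ≈ 1.056 − 2.658 ≈ -1.602 μg/mL.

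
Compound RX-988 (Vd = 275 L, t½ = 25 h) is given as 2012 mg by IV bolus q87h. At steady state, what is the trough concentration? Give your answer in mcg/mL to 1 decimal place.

0.7 mcg/mL

k = ln2/t½ = ln2/25 ≈ 0.027726 h⁻¹; fraction remaining f = e^(−kτ) = e^(−0.027726×87) ≈ 0.0896.
Each bolus raises the concentration by D/Vd = 2012/275 ≈ 7.316 mcg/mL.
Steady-state trough Cmin,ss = C₀·f/(1−f) ≈ 7.316 × 0.0896/0.9104 ≈ 0.720 mcg/mL.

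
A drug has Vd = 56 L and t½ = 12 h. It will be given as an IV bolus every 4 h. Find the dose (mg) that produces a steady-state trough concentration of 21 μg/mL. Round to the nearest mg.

306 mg

τ/t½ = 4/12 ≈ 0.33333, so f = (1/2)^(4/12) ≈ 0.793701.
Cmin,ss = (D/Vd)·f/(1−f), so D = Cmin,ss·Vd·(1−f)/f.
D = 21 × 56 × (1−f)/f ≈ 21 × 56 × 0.25992 ≈ 305.67 mg.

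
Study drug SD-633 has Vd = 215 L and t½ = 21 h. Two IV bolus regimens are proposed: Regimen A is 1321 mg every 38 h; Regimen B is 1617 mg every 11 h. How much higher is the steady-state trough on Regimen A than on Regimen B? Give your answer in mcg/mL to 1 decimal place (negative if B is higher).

-14.7 mcg/mL

Regimen A: f = (1/2)^(38/21) ≈ 0.2853; Cmin,ss = (1321/215)·f/(1−f) ≈ 2.453 mcg/mL.
Regimen B: f = (1/2)^(11/21) ≈ 0.6955; Cmin,ss = (1617/215)·f/(1−f) ≈ 17.178 mcg/mL.
Difference ≈ 2.453 − 17.178 ≈ -14.725 mcg/mL.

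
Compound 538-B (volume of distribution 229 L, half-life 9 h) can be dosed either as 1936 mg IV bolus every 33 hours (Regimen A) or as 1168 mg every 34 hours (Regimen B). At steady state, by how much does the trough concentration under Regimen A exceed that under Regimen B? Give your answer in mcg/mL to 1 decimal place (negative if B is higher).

0.3 mcg/mL

Regimen A: f = (1/2)^(33/9) ≈ 0.0787; Cmin,ss = (1936/229)·f/(1−f) ≈ 0.722 mcg/mL.
Regimen B: f = (1/2)^(34/9) ≈ 0.0729; Cmin,ss = (1168/229)·f/(1−f) ≈ 0.401 mcg/mL.
Difference ≈ 0.722 − 0.401 ≈ 0.321 mcg/mL.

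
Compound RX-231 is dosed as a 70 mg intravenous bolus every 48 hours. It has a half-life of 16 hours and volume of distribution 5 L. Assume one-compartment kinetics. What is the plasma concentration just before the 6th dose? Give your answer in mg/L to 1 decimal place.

2.0 mg/L

f = (1/2)^(τ/t½) = (1/2)^(48/16) ≈ 0.1250.
C₀ = D/Vd = 70/5 ≈ 14.000 mg/L.
Before the 6th dose, 5 doses have been given. Superposition: Cmin = C₀·(f + f² + … + f^5).
≈ 14.000 × (0.1250 + 0.0156 + 0.0020 + 0.0002 + 0.0000) ≈ 14.000 × 0.1428 ≈ 1.999 mg/L.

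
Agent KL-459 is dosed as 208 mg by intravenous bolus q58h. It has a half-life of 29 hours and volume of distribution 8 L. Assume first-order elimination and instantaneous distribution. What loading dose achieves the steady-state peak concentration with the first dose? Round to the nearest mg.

277 mg

f = (1/2)^(58/29) ≈ 0.250000; accumulation ratio R = 1/(1−f) ≈ 1.33333.
Loading dose to hit Cmax,ss on first dose: D_load = D_maint·R ≈ 208 × 1.33333 ≈ 277.33 mg.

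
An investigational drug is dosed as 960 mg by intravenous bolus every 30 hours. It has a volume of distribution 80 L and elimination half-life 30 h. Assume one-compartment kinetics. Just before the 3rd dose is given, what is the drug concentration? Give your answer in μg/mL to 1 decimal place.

9.0 μg/mL

f = (1/2)^(τ/t½) = (1/2)^(30/30) ≈ 0.5000.
C₀ = D/Vd = 960/80 ≈ 12.000 μg/mL.
Before the 3rd dose, 2 doses have been given. Superposition: Cmin = C₀·(f + f²).
≈ 12.000 × (0.5000 + 0.2500) ≈ 12.000 × 0.7500 ≈ 9.000 μg/mL.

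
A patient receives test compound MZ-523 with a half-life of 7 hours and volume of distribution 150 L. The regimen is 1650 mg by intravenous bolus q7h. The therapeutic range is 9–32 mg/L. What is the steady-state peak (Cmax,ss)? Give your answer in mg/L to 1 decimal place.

22.0 mg/L

The dosing interval is 1 half-life, so f = 2^(−1) = 0.5.
At steady state, R = 1/(1 − 0.5) = 2/1.
Single-dose peak C₀ = D/Vd = 1650/150 = 11 mg/L.
Steady-state peak Cmax,ss = C₀·R = 11 × 2/1 ≈ 22.000 mg/L.
Peak 22.0 mg/L vs MTC 32 mg/L: below toxic threshold.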